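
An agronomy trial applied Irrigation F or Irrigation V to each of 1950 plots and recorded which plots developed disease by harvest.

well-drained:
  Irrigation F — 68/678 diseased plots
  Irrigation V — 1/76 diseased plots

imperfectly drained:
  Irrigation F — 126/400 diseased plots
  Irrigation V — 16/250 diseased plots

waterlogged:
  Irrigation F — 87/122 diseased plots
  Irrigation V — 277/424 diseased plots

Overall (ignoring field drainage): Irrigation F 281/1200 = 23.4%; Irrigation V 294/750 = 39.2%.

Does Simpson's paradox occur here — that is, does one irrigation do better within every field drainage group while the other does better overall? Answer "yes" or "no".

yes

Within each field drainage level (well-drained 10.0% vs 1.3%; imperfectly drained 31.5% vs 6.4%; waterlogged 71.3% vs 65.3%), Irrigation V has the lower rate every time. Pooled: 23.4% vs 39.2% — Irrigation F has the lower rate overall. The two comparisons disagree.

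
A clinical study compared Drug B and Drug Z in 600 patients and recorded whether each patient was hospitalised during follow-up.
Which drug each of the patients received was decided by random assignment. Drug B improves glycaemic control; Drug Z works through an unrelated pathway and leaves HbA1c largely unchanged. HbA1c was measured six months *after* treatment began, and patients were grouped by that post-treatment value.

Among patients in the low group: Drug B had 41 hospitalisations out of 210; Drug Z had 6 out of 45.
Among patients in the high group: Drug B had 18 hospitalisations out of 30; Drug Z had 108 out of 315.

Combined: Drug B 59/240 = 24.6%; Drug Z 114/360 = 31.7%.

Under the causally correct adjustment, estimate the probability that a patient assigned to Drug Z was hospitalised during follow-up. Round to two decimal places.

HbA1c is downstream of the drug. One should not condition on a consequence of treatment, so the overall rates are the right comparison.
So P(outcome | do(Drug Z)) is just the pooled rate for Drug Z: 114/360 = 0.317.

0.32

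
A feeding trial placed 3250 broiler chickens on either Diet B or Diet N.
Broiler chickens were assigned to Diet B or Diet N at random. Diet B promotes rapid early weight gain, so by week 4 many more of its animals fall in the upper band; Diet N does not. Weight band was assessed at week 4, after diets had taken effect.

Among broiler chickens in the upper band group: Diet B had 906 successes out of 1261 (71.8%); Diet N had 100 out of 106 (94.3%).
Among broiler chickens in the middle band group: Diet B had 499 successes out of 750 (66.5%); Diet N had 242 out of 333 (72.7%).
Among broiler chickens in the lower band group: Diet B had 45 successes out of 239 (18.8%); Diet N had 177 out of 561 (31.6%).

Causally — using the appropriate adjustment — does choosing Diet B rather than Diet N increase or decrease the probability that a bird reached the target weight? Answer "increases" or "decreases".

increases

Within every week-4 weight band level Diet N has the higher rate, yet pooled Diet B does — Simpson's reversal.
Week-4 weight band is recorded after the diet and is itself shifted by it — it sits on the causal path from diet to outcome. Conditioning on a mediator would strip out part of the effect we want; the pooled comparison gives the total causal effect.
Pooled: Diet B 64.4% vs Diet N 51.9%; Diet B is higher overall.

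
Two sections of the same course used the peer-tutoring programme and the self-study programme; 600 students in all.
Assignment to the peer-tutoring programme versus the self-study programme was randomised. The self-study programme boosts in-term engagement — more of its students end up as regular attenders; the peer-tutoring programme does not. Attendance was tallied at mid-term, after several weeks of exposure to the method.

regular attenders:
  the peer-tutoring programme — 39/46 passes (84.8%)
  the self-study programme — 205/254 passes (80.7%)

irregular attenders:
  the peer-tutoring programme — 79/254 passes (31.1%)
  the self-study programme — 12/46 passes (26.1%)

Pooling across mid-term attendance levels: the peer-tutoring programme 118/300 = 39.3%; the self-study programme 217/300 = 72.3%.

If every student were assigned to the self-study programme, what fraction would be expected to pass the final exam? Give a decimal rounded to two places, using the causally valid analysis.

0.72

Mid-term attendance here is a post-treatment variable shaped by the teaching method; conditioning on it would introduce bias rather than remove it. The overall comparison is the causal one.
So P(outcome | do(the self-study programme)) is just the pooled rate for the self-study programme: 217/300 = 0.723.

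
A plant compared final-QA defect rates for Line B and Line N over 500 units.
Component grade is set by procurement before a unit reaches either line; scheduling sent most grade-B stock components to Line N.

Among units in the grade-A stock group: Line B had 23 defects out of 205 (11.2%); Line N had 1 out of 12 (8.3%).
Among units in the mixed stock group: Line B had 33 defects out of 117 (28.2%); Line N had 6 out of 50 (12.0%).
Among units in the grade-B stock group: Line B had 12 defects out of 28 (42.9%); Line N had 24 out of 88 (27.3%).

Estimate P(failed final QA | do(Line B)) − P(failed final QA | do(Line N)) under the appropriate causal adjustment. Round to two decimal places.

The imbalance in component grade arose from how units were allocated, not from anything the line did; and component grade independently affects the outcome. The pooled gap is confounded — condition on component grade.
Adjusting over the population distribution of component grade: 0.434·(0.112−0.083) + 0.334·(0.282−0.120) + 0.232·(0.429−0.273) = +0.103.

+0.10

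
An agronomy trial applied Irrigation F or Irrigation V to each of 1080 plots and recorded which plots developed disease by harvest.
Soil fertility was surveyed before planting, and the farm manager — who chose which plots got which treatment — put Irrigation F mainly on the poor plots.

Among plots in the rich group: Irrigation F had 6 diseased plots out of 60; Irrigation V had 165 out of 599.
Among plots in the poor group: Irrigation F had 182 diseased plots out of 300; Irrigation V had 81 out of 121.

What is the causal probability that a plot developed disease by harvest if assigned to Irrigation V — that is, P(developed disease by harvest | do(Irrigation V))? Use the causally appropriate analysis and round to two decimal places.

Nothing the irrigation does changes soil fertility; the imbalance is an allocation artefact. With soil fertility also predicting the outcome, the pooled figure is confounded, and the within-stratum comparison is the causal one.
Standardising Irrigation V to the population soil fertility mix: 0.610·165/599 + 0.390·81/121 = 0.429.

0.43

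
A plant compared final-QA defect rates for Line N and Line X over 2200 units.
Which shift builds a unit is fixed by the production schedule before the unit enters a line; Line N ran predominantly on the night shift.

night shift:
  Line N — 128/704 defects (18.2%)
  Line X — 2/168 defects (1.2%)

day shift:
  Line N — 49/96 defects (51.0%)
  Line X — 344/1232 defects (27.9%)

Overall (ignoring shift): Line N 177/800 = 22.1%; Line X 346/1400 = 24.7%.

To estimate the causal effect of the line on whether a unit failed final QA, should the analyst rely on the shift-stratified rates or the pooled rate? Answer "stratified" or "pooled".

stratified

The imbalance in shift arose from how units were allocated, not from anything the line did; and shift independently affects the outcome. The pooled gap is confounded — condition on shift.
Within each level — night shift: 18.2% vs 1.2%; day shift: 51.0% vs 27.9% — Line X is lower every time.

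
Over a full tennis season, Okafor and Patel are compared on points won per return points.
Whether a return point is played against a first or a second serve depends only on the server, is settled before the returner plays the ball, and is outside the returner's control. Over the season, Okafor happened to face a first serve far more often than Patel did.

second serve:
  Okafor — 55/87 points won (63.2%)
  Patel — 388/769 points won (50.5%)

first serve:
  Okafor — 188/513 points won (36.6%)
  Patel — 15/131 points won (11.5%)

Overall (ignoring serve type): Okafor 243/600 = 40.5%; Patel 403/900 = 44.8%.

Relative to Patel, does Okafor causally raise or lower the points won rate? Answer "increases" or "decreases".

The stratified and pooled comparisons disagree (Okafor wins within each serve type; Patel wins overall), so the answer turns on the causal role of serve type.
Nothing the player does changes serve type; the imbalance is an allocation artefact. With serve type also predicting the outcome, the pooled figure is confounded, and the within-stratum comparison is the causal one.
Within each level — second serve: 63.2% vs 50.5%; first serve: 36.6% vs 11.5% — Okafor is higher every time.

increases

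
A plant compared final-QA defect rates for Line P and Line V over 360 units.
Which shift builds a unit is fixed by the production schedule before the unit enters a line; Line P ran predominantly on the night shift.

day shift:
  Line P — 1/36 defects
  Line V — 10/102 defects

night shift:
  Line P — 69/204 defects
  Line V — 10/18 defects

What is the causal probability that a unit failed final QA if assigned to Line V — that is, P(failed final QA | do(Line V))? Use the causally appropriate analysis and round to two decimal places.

Shift is set before the line has any effect — it is not caused by the line — and it independently drives the outcome. That makes it a confounder, so the causal comparison is within shift levels.
Standardising Line V to the population shift mix: 0.383·10/102 + 0.617·10/18 = 0.380.

0.38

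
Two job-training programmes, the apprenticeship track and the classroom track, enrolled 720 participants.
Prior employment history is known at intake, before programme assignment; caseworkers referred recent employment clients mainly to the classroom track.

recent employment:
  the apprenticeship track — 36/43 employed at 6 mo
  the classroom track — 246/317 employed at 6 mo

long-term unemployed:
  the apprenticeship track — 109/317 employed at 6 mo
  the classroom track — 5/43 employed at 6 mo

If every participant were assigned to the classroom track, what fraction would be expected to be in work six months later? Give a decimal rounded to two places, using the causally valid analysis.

0.45

The stratified and pooled comparisons disagree (the apprenticeship track wins within each prior employment history; the classroom track wins overall), so the answer turns on the causal role of prior employment history.
Prior employment history differs across programmes for reasons unrelated to any effect of the programme itself, and it separately predicts the outcome — a classic confounder. We must compare within prior employment history levels.
Standardising the classroom track to the population prior employment history mix: 0.500·246/317 + 0.500·5/43 = 0.446.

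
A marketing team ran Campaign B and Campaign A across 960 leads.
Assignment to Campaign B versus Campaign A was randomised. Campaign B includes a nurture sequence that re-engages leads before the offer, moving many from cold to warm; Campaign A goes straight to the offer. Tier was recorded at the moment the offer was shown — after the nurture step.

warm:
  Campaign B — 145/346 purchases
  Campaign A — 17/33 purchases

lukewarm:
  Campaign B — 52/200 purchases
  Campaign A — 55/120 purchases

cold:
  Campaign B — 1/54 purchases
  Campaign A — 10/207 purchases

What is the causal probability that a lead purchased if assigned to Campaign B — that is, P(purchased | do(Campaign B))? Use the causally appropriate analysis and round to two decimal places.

Within every engagement tier level Campaign A has the higher rate, yet pooled Campaign B does — Simpson's reversal.
Engagement tier here is a post-treatment variable shaped by the campaign; conditioning on it would introduce bias rather than remove it. The overall comparison is the causal one.
So P(outcome | do(Campaign B)) is just the pooled rate for Campaign B: 198/600 = 0.330.

0.33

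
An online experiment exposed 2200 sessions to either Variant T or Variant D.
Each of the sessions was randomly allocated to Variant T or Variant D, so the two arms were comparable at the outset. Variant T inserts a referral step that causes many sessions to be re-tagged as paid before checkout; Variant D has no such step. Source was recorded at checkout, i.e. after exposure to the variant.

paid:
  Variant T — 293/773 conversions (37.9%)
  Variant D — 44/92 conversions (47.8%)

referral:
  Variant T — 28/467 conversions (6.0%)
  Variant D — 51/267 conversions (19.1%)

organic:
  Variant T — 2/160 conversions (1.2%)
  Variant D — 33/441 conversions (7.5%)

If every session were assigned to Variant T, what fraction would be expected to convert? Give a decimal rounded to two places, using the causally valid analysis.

Traffic source lies on the pathway variant → traffic source → outcome, so adjusting for it blocks the indirect effect. For the total causal effect of variant, use the unadjusted pooled rates.
So P(outcome | do(Variant T)) is just the pooled rate for Variant T: 323/1400 = 0.231.

0.23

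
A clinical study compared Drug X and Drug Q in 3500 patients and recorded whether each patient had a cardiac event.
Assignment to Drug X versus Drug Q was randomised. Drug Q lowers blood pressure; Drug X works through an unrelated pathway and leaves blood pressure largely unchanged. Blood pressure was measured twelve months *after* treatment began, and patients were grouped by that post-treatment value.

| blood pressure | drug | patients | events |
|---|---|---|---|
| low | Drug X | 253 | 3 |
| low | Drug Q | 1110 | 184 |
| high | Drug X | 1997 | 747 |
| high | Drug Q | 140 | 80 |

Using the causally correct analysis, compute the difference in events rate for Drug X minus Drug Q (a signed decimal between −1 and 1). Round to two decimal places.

+0.12

Blood pressure lies on the pathway drug → blood pressure → outcome, so adjusting for it blocks the indirect effect. For the total causal effect of drug, use the unadjusted pooled rates.
The causal difference is the pooled difference: 0.333 − 0.211 = +0.122.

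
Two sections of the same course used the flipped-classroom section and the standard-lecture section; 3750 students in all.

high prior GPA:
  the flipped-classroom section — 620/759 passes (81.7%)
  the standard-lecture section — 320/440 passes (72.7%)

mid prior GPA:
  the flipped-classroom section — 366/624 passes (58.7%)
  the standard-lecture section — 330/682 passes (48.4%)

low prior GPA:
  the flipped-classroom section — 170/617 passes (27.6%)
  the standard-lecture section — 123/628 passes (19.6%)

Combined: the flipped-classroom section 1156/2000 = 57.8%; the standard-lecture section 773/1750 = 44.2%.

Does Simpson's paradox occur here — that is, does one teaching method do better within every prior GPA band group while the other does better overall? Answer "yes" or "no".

no

Within each prior GPA band level (high prior GPA 81.7% vs 72.7%; mid prior GPA 58.7% vs 48.4%; low prior GPA 27.6% vs 19.6%), the flipped-classroom section has the higher rate every time. Pooled: 57.8% vs 44.2% — the flipped-classroom section has the higher rate overall. They agree.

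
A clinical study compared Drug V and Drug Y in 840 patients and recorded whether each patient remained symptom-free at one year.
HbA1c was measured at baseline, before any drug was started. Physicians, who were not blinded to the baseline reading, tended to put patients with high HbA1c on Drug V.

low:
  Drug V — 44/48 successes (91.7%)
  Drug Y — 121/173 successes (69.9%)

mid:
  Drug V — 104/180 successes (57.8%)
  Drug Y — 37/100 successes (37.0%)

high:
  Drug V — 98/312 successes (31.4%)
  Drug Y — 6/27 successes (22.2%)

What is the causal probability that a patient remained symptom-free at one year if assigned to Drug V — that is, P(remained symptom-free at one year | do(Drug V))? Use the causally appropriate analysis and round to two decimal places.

The HbA1c-specific comparison favours Drug V throughout, but the pooled figures favour Drug Y. The question is whether to condition on HbA1c.
The imbalance in HbA1c arose from how patients were allocated, not from anything the drug did; and HbA1c independently affects the outcome. The pooled gap is confounded — condition on HbA1c.
Standardising Drug V to the population HbA1c mix: 0.263·44/48 + 0.333·104/180 + 0.404·98/312 = 0.561.

0.56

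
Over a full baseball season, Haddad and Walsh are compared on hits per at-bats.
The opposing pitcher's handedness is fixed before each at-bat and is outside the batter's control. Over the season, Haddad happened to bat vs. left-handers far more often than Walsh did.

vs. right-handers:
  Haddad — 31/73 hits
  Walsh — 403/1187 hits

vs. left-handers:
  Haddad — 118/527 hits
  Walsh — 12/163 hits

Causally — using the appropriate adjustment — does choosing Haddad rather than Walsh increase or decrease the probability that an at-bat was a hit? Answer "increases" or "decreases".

increases

Pitcher handedness satisfies the back-door criterion: it is not a descendant of the player, and it blocks the spurious path from player to outcome. Adjusting for it (i.e., using the within-pitcher handedness rates) gives the causal effect.
Within each level — vs. right-handers: 42.5% vs 34.0%; vs. left-handers: 22.4% vs 7.4% — Haddad is higher every time.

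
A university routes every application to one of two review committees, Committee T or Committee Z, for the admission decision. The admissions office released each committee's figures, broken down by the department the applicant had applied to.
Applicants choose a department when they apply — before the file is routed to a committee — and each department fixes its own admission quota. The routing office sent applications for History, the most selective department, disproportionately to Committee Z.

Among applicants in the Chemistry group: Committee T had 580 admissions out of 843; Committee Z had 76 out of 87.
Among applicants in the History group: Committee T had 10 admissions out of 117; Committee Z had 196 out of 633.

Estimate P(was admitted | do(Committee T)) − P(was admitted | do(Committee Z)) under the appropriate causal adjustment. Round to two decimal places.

Committee Z is higher inside every department stratum but Committee T is higher in aggregate. Whether to stratify depends on how department relates to the review committee.
Since department is a pre-existing factor (not a product of the review committee) and it affects the outcome on its own, it is a confounder. The stratified rates, not the pooled rate, identify the causal effect.
Adjusting over the population distribution of department: 0.554·(0.688−0.874) + 0.446·(0.085−0.310) = -0.203.

-0.20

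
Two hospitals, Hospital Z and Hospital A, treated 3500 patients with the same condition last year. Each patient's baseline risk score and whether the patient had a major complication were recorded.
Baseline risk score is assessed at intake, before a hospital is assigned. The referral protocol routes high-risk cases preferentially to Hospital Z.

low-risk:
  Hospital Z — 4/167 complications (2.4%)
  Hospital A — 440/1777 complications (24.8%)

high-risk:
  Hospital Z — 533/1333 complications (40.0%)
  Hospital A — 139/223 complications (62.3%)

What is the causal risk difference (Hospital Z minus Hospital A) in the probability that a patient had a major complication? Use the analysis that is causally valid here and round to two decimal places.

-0.22

Baseline risk score satisfies the back-door criterion: it is not a descendant of the hospital, and it blocks the spurious path from hospital to outcome. Adjusting for it (i.e., using the within-baseline risk score rates) gives the causal effect.
Adjusting over the population distribution of baseline risk score: 0.555·(0.024−0.248) + 0.445·(0.400−0.623) = -0.224.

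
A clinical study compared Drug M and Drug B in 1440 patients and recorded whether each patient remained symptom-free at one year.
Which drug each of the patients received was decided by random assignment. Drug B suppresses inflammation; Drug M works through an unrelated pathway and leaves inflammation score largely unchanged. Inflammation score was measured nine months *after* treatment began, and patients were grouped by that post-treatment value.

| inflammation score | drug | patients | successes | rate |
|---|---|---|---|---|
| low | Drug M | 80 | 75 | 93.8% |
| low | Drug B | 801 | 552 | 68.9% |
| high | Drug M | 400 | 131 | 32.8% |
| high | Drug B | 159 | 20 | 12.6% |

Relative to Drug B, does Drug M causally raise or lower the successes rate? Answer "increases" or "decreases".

The stratified and pooled comparisons disagree (Drug M wins within each inflammation score; Drug B wins overall), so the answer turns on the causal role of inflammation score.
Because the drug influences inflammation score, inflammation score is a post-treatment mediator, not a confounder. Stratifying on it would bias the estimate; the causal effect is the crude pooled difference.
Pooled: Drug M 42.9% vs Drug B 59.6%; Drug B is higher overall.

decreases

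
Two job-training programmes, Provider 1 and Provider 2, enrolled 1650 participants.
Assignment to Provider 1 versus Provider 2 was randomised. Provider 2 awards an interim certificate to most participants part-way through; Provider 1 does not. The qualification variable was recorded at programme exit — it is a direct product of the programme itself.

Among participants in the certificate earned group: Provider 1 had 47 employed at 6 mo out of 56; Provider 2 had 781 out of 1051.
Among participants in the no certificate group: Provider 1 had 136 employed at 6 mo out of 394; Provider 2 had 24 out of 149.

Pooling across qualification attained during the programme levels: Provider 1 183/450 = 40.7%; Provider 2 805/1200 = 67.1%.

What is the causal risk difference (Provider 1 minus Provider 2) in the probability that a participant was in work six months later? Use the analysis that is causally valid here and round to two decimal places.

Qualification attained during the programme here is a post-treatment variable shaped by the programme; conditioning on it would introduce bias rather than remove it. The overall comparison is the causal one.
The causal difference is the pooled difference: 0.407 − 0.671 = -0.264.

-0.26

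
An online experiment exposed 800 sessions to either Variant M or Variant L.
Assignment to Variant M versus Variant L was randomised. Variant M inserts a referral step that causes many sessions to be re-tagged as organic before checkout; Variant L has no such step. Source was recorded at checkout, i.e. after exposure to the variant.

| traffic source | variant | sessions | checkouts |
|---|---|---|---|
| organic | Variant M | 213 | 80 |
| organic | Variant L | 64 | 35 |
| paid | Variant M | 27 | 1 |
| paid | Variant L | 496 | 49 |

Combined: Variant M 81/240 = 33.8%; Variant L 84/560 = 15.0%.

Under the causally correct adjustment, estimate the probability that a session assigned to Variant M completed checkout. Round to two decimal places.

0.34

Traffic source is recorded after the variant and is itself shifted by it — it sits on the causal path from variant to outcome. Conditioning on a mediator would strip out part of the effect we want; the pooled comparison gives the total causal effect.
So P(outcome | do(Variant M)) is just the pooled rate for Variant M: 81/240 = 0.338.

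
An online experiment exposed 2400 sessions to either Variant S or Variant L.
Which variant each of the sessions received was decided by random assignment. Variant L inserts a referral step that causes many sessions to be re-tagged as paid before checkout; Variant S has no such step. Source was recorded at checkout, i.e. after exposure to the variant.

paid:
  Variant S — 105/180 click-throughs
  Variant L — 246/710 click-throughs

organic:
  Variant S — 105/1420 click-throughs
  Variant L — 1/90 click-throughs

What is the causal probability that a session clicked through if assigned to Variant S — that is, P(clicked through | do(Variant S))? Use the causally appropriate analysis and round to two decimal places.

0.13

Within every traffic source level Variant S has the higher rate, yet pooled Variant L does — Simpson's reversal.
The distribution of traffic source is itself part of what the variant does — it is an intermediate outcome. Holding it fixed would remove that part of the effect; the total effect is the pooled difference.
So P(outcome | do(Variant S)) is just the pooled rate for Variant S: 210/1600 = 0.131.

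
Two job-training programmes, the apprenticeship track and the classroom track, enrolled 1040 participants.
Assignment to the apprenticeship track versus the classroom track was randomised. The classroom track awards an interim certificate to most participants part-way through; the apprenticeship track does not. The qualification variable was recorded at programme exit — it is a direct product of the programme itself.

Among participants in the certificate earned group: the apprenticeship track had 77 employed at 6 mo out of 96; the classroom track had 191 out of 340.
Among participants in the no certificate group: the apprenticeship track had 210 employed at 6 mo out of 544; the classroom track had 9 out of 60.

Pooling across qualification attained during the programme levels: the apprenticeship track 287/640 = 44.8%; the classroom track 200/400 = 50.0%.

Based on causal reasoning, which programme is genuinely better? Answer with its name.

the apprenticeship track is higher inside every qualification attained during the programme stratum but the classroom track is higher in aggregate. Whether to stratify depends on how qualification attained during the programme relates to the programme.
Qualification attained during the programme lies on the pathway programme → qualification attained during the programme → outcome, so adjusting for it blocks the indirect effect. For the total causal effect of programme, use the unadjusted pooled rates.
Pooled: the apprenticeship track 44.8% vs the classroom track 50.0%; the classroom track is higher overall.

the classroom track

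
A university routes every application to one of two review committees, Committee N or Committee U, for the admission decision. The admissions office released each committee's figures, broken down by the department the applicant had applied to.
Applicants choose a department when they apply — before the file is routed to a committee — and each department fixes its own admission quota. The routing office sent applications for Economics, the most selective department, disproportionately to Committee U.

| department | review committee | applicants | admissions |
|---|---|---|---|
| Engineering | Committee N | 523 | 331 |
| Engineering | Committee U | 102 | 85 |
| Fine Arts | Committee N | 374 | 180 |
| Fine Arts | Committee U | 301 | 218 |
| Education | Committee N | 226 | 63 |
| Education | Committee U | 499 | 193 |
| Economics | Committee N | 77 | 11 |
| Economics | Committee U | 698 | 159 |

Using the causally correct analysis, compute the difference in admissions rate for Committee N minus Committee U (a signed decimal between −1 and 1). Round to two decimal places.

-0.15

Department is set before the review committee has any effect — it is not caused by the review committee — and it independently drives the outcome. That makes it a confounder, so the causal comparison is within department levels.
Adjusting over the population distribution of department: 0.223·(0.633−0.833) + 0.241·(0.481−0.724) + 0.259·(0.279−0.387) + 0.277·(0.143−0.228) = -0.155.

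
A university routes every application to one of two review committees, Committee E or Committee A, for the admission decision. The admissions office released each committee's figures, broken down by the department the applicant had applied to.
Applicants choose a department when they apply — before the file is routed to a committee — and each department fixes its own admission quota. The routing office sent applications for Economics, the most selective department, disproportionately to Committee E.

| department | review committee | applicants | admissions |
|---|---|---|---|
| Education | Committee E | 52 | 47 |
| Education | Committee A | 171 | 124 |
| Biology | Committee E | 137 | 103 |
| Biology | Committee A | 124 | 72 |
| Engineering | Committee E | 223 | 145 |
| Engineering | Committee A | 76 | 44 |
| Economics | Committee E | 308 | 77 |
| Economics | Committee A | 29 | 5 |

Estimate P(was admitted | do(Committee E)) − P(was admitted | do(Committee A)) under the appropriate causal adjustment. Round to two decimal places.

+0.12

Committee E is higher inside every department stratum but Committee A is higher in aggregate. Whether to stratify depends on how department relates to the review committee.
Department differs across review committees for reasons unrelated to any effect of the review committee itself, and it separately predicts the outcome — a classic confounder. We must compare within department levels.
Adjusting over the population distribution of department: 0.199·(0.904−0.725) + 0.233·(0.752−0.581) + 0.267·(0.650−0.579) + 0.301·(0.250−0.172) = +0.118.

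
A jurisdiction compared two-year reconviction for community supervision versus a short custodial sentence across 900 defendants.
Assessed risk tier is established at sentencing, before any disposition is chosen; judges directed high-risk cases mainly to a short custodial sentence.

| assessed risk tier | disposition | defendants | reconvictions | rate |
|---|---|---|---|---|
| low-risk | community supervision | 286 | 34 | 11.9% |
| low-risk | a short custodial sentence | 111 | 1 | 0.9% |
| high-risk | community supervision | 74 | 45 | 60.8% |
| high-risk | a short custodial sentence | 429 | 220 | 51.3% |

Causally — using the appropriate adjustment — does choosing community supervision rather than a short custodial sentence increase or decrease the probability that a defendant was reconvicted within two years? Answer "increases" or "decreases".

a short custodial sentence is lower inside every assessed risk tier stratum but community supervision is lower in aggregate. Whether to stratify depends on how assessed risk tier relates to the disposition.
The imbalance in assessed risk tier arose from how defendants were allocated, not from anything the disposition did; and assessed risk tier independently affects the outcome. The pooled gap is confounded — condition on assessed risk tier.
Within each level — low-risk: 11.9% vs 0.9%; high-risk: 60.8% vs 51.3% — a short custodial sentence is lower every time.

increases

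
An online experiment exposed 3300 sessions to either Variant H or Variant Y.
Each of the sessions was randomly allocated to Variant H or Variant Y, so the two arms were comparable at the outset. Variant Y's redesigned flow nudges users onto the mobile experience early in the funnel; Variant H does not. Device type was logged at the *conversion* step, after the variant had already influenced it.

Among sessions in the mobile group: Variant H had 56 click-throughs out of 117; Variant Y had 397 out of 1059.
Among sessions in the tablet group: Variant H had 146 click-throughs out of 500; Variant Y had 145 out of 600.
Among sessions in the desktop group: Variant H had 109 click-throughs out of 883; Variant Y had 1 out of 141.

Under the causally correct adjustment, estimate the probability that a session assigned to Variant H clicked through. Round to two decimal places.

0.21

Stratifying would compare variants among sessions the variants themselves sorted into device type groups — a form of selection on an intermediate. The unconditioned pooled rates give the total causal effect.
So P(outcome | do(Variant H)) is just the pooled rate for Variant H: 311/1500 = 0.207.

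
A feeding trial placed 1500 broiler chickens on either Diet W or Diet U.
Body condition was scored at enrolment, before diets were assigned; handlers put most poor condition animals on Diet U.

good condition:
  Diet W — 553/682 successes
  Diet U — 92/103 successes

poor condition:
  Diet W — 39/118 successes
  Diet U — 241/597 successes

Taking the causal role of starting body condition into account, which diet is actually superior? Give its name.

Within every starting body condition level Diet U has the higher rate, yet pooled Diet W does — Simpson's reversal.
Nothing the diet does changes starting body condition; the imbalance is an allocation artefact. With starting body condition also predicting the outcome, the pooled figure is confounded, and the within-stratum comparison is the causal one.
Within each level — good condition: 81.1% vs 89.3%; poor condition: 33.1% vs 40.4% — Diet U is higher every time.

Diet U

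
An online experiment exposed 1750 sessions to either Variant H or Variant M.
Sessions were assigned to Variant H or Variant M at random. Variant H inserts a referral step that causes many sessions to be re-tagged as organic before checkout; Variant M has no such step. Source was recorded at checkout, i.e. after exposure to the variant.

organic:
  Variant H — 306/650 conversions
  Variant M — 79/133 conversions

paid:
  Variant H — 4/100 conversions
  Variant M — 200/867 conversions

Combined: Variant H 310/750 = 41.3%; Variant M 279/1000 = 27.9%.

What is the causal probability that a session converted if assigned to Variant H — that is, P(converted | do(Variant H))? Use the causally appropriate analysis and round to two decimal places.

The traffic source-specific comparison favours Variant M throughout, but the pooled figures favour Variant H. The question is whether to condition on traffic source.
Traffic source is recorded after the variant and is itself shifted by it — it sits on the causal path from variant to outcome. Conditioning on a mediator would strip out part of the effect we want; the pooled comparison gives the total causal effect.
So P(outcome | do(Variant H)) is just the pooled rate for Variant H: 310/750 = 0.413.

0.41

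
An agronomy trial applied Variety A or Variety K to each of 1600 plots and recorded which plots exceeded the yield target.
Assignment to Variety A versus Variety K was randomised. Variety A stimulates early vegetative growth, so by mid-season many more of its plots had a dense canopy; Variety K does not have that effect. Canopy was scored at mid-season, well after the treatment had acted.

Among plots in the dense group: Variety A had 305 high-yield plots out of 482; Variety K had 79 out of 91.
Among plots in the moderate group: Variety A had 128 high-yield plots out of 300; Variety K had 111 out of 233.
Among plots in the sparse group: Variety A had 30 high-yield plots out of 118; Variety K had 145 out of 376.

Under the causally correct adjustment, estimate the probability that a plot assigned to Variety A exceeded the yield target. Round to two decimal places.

0.51

Because the variety influences mid-season canopy, mid-season canopy is a post-treatment mediator, not a confounder. Stratifying on it would bias the estimate; the causal effect is the crude pooled difference.
So P(outcome | do(Variety A)) is just the pooled rate for Variety A: 463/900 = 0.514.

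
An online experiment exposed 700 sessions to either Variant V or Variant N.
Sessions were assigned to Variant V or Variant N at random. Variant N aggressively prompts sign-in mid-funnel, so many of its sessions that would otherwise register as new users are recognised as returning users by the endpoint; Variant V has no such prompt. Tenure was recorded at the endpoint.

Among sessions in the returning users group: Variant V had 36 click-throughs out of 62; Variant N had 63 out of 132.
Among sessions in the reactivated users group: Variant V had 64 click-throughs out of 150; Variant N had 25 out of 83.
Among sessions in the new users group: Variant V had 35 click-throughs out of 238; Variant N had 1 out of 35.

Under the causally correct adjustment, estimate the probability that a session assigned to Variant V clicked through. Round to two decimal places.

The user tenure-specific comparison favours Variant V throughout, but the pooled figures favour Variant N. The question is whether to condition on user tenure.
Stratifying would compare variants among sessions the variants themselves sorted into user tenure groups — a form of selection on an intermediate. The unconditioned pooled rates give the total causal effect.
So P(outcome | do(Variant V)) is just the pooled rate for Variant V: 135/450 = 0.300.

0.30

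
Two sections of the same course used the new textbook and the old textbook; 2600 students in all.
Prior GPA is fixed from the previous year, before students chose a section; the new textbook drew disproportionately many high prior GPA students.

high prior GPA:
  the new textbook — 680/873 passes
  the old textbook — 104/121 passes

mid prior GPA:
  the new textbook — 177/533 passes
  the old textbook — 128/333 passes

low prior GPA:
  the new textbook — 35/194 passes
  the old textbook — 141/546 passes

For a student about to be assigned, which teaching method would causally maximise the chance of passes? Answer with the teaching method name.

the old textbook is higher inside every prior GPA band stratum but the new textbook is higher in aggregate. Whether to stratify depends on how prior GPA band relates to the teaching method.
Prior GPA band satisfies the back-door criterion: it is not a descendant of the teaching method, and it blocks the spurious path from teaching method to outcome. Adjusting for it (i.e., using the within-prior GPA band rates) gives the causal effect.
Within each level — high prior GPA: 77.9% vs 86.0%; mid prior GPA: 33.2% vs 38.4%; low prior GPA: 18.0% vs 25.8% — the old textbook is higher every time.

the old textbook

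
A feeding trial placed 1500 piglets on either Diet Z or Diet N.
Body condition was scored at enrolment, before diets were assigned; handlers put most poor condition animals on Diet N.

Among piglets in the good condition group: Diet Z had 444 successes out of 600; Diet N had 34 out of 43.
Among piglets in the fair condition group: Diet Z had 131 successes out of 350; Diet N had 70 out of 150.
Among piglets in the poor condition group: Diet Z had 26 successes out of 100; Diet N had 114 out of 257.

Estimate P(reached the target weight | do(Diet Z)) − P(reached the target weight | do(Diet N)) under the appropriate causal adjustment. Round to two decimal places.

-0.10

Within every starting body condition level Diet N has the higher rate, yet pooled Diet Z does — Simpson's reversal.
Starting body condition is set before the diet has any effect — it is not caused by the diet — and it independently drives the outcome. That makes it a confounder, so the causal comparison is within starting body condition levels.
Adjusting over the population distribution of starting body condition: 0.429·(0.740−0.791) + 0.333·(0.374−0.467) + 0.238·(0.260−0.444) = -0.096.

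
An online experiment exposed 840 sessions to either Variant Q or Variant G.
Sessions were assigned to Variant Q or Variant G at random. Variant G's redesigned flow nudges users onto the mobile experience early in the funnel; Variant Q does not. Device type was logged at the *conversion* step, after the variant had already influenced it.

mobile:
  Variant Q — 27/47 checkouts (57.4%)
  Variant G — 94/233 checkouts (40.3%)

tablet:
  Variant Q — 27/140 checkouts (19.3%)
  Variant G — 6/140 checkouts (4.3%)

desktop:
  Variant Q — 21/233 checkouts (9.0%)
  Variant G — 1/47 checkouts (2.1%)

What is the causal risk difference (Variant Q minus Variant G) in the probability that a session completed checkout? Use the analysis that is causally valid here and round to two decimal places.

-0.06

Device type lies on the pathway variant → device type → outcome, so adjusting for it blocks the indirect effect. For the total causal effect of variant, use the unadjusted pooled rates.
The causal difference is the pooled difference: 0.179 − 0.240 = -0.062.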